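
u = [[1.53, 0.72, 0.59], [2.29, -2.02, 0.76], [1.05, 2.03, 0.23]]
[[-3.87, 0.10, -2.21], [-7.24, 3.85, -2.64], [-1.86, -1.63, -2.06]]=u @[[-2.62, 0.83, -1.69], [0.48, -1.17, -0.25], [-0.35, -0.55, 0.95]]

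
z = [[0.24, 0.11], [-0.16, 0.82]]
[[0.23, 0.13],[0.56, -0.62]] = z @[[0.6, 0.8], [0.8, -0.6]]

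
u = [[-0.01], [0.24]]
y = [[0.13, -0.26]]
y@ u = [[-0.06]]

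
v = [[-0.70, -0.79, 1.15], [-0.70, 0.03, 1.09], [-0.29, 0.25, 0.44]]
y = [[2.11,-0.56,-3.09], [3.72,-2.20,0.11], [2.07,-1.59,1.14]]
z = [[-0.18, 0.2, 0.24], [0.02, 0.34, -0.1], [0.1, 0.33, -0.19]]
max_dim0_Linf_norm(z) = 0.34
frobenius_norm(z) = 0.64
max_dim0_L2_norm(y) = 4.75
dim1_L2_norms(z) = [0.36, 0.35, 0.39]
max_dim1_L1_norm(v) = 2.64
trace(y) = 1.05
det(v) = -0.00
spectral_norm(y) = 5.51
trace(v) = -0.23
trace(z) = -0.03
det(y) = 1.53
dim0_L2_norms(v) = [1.03, 0.83, 1.64]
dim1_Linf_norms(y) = [3.09, 3.72, 2.07]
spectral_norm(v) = 2.00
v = y @ z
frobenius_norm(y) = 6.41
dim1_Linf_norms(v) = [1.15, 1.09, 0.44]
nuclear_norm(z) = 0.90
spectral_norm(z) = 0.53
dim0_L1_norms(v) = [1.69, 1.07, 2.68]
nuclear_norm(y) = 8.88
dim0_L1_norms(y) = [7.9, 4.35, 4.34]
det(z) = -0.00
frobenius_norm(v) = 2.11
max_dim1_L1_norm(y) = 6.03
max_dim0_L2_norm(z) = 0.51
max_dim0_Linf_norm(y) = 3.72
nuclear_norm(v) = 2.67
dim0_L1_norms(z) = [0.3, 0.87, 0.53]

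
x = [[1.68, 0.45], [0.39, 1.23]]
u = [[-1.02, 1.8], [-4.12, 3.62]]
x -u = [[2.70, -1.35], [4.51, -2.39]]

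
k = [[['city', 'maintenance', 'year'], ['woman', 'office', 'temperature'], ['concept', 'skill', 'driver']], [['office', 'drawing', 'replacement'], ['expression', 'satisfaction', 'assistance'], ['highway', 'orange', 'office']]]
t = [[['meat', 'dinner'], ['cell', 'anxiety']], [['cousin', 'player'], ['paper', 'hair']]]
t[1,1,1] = 'hair'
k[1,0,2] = 'replacement'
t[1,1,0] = 'paper'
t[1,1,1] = 'hair'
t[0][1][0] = 'cell'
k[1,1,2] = 'assistance'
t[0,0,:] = ['meat', 'dinner']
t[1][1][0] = 'paper'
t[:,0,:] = [['meat', 'dinner'], ['cousin', 'player']]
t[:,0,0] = ['meat', 'cousin']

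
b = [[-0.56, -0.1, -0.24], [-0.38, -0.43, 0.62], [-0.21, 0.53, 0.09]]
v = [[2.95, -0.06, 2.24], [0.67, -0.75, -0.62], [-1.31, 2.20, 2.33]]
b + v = [[2.39, -0.16, 2.00], [0.29, -1.18, 0.00], [-1.52, 2.73, 2.42]]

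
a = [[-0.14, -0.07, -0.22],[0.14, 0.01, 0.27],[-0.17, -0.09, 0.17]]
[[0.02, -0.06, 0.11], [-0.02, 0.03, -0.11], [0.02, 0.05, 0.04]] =a@[[-0.06, -0.44, -0.32], [-0.16, 0.83, -0.24], [-0.02, 0.3, -0.24]]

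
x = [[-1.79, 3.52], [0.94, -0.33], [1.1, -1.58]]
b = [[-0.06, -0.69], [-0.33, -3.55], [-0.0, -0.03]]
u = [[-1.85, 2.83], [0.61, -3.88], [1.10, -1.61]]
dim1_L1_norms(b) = [0.75, 3.88, 0.03]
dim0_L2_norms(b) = [0.34, 3.62]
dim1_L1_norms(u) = [4.68, 4.49, 2.71]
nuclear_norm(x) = 5.15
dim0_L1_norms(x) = [3.83, 5.43]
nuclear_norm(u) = 6.59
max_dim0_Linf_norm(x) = 3.52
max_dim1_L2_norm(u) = 3.93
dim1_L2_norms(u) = [3.38, 3.93, 1.95]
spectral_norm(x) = 4.45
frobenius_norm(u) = 5.54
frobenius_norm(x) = 4.50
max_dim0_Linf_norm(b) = 3.55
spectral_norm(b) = 3.63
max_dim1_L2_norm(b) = 3.57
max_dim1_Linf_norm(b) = 3.55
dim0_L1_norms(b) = [0.39, 4.27]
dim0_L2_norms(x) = [2.3, 3.87]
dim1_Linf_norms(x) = [3.52, 0.94, 1.58]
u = x + b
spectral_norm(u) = 5.41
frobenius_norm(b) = 3.63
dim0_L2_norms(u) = [2.24, 5.07]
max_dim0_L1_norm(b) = 4.27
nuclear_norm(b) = 3.64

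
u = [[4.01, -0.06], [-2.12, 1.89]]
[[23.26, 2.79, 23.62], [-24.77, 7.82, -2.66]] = u@ [[5.7, 0.77, 5.97], [-6.71, 5.00, 5.29]]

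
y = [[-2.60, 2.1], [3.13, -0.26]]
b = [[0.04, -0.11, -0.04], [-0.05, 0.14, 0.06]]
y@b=[[-0.21, 0.58, 0.23], [0.14, -0.38, -0.14]]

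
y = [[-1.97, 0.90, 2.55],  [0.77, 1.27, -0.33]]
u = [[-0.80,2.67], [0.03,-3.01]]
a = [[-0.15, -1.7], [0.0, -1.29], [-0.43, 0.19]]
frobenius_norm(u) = 4.10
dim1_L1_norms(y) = [5.42, 2.37]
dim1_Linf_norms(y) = [2.55, 1.27]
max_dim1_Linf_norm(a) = 1.7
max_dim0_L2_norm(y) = 2.57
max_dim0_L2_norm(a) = 2.14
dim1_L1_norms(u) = [3.47, 3.04]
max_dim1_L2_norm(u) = 3.01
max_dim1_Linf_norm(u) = 3.01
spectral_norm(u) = 4.06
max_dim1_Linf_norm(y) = 2.55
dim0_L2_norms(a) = [0.46, 2.14]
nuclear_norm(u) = 4.64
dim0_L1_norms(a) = [0.58, 3.18]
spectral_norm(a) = 2.14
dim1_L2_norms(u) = [2.79, 3.01]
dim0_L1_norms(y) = [2.74, 2.17, 2.88]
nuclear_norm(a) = 2.59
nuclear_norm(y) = 4.84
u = y @ a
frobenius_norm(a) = 2.19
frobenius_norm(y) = 3.68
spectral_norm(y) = 3.37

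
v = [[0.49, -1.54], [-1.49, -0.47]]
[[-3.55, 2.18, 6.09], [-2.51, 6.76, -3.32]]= v@[[0.87, -3.72, 3.16], [2.58, -2.60, -2.95]]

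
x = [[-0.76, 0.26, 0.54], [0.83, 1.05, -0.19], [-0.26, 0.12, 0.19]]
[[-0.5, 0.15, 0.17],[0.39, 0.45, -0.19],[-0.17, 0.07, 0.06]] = x @ [[0.59, -0.10, -0.04], [-0.10, 0.49, -0.09], [-0.04, -0.09, 0.31]]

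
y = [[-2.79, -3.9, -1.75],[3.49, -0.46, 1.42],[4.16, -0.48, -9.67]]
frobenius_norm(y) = 12.31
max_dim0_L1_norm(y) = 12.84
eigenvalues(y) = [(-8.97+0j), (-1.97+3.87j), (-1.97-3.87j)]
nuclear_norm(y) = 19.05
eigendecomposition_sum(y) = [[0.73-0.00j, 0.26+0.00j, (-1.31+0j)], [-1.17+0.00j, -0.42-0.00j, (2.09-0j)], [(5.2-0j), (1.86+0j), -9.29+0.00j]] + [[(-1.76+1.74j), -2.08-0.99j, (-0.22-0.47j)], [2.33+0.87j, (-0.02+2.31j), -0.33+0.40j], [-0.52+1.15j, -1.17-0.09j, -0.19-0.18j]] + [[-1.76-1.74j, (-2.08+0.99j), -0.22+0.47j], [(2.33-0.87j), -0.02-2.31j, -0.33-0.40j], [(-0.52-1.15j), (-1.17+0.09j), (-0.19+0.18j)]]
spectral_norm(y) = 10.57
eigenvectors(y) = [[(0.14+0j), 0.28-0.60j, (0.28+0.6j)],  [(-0.22+0j), (-0.67+0j), (-0.67-0j)],  [(0.97+0j), 0.02-0.34j, (0.02+0.34j)]]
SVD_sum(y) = [[0.33, -0.07, -0.82], [0.01, -0.00, -0.01], [3.9, -0.80, -9.75]] + [[-3.82, -2.61, -1.32],[2.31, 1.58, 0.80],[0.32, 0.22, 0.11]] + [[0.70, -1.22, 0.38],  [1.17, -2.04, 0.64],  [-0.06, 0.11, -0.03]]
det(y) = -169.39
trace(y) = -12.92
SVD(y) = [[0.08, 0.85, 0.51],  [0.00, -0.52, 0.86],  [1.00, -0.07, -0.04]] @ diag([10.566396941531362, 5.636735549644609, 2.84395288592643]) @ [[0.37, -0.08, -0.93], [-0.79, -0.54, -0.27], [0.48, -0.84, 0.26]]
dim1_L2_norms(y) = [5.1, 3.8, 10.54]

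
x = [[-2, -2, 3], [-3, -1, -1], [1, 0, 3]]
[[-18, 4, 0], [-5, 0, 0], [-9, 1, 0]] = x@[[3, 1, 0], [0, -3, 0], [-4, 0, 0]]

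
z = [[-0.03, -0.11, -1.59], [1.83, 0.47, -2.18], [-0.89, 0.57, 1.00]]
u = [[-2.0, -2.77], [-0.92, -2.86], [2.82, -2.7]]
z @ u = [[-4.32, 4.69], [-10.24, -0.53], [4.08, -1.86]]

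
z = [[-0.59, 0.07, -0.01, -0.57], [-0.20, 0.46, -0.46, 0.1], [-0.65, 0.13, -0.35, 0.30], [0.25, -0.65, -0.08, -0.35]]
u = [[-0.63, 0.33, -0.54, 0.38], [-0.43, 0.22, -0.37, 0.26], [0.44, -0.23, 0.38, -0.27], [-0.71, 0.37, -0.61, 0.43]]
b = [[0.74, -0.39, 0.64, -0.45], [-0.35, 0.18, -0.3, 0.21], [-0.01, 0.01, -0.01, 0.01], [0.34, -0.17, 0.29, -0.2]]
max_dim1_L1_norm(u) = 2.12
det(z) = -0.18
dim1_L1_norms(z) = [1.24, 1.22, 1.43, 1.33]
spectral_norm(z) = 1.16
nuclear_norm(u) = 1.75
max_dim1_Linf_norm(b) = 0.74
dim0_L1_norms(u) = [2.21, 1.15, 1.9, 1.34]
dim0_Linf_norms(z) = [0.65, 0.65, 0.46, 0.57]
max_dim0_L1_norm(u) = 2.21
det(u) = 0.00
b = z @ u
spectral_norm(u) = 1.74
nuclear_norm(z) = 2.86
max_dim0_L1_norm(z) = 1.69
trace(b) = 0.71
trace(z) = -0.83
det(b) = -0.00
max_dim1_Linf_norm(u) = 0.71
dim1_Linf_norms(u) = [0.63, 0.43, 0.44, 0.71]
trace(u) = 0.40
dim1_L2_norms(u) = [0.97, 0.66, 0.68, 1.09]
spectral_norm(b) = 1.37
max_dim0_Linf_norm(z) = 0.65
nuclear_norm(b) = 1.38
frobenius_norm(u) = 1.74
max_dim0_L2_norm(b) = 0.89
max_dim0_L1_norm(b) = 1.44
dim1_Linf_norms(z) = [0.59, 0.46, 0.65, 0.65]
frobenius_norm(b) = 1.37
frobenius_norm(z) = 1.55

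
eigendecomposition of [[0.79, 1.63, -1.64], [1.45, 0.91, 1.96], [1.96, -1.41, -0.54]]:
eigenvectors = [[0.66+0.00j, -0.05+0.50j, -0.05-0.50j], [0.74+0.00j, -0.02-0.51j, -0.02+0.51j], [0.08+0.00j, (0.69+0j), 0.69-0.00j]]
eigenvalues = [(2.42+0j), (-0.63+2.46j), (-0.63-2.46j)]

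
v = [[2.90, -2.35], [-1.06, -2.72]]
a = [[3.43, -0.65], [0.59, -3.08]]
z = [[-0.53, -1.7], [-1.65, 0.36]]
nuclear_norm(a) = 6.51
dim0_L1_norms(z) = [2.18, 2.06]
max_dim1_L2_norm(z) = 1.78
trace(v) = 0.18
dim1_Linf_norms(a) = [3.43, 3.08]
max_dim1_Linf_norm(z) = 1.7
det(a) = -10.18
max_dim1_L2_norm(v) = 3.73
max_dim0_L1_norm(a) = 4.02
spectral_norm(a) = 3.90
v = z + a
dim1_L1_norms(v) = [5.25, 3.78]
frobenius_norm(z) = 2.45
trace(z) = -0.17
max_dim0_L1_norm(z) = 2.18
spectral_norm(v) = 3.94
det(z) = -3.00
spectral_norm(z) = 1.82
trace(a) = 0.35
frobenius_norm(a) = 4.69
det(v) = -10.38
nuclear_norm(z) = 3.47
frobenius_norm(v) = 4.74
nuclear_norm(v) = 6.57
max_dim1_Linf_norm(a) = 3.43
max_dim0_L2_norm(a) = 3.48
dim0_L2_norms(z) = [1.73, 1.74]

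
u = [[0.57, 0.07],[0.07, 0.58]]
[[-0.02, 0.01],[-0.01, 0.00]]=u @ [[-0.04, 0.02], [-0.01, 0.0]]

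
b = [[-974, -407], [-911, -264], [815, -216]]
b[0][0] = -974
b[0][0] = -974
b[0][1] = -407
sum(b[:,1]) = -887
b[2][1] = -216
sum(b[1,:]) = -1175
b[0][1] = -407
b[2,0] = 815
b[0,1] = -407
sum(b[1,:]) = -1175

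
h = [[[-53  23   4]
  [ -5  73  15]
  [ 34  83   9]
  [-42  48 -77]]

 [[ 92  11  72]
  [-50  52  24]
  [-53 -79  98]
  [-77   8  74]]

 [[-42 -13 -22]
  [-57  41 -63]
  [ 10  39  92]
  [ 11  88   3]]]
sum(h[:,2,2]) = 199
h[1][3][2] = 74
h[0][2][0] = 34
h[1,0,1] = 11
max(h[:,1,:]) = 73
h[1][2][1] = -79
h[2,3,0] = 11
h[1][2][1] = -79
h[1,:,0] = [92, -50, -53, -77]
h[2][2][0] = 10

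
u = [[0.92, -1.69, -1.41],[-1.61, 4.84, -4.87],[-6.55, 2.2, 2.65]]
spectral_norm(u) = 7.98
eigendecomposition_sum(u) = [[(-1.33-0j), -0.15+0.00j, (-0.56+0j)], [-1.23-0.00j, (-0.14+0j), -0.52+0.00j], [-1.29-0.00j, -0.14+0.00j, -0.54+0.00j]] + [[(1.13+0.23j), (-0.77+0.73j), (-0.43-0.93j)], [(-0.19-3.16j), 2.49+1.54j, (-2.18+1.79j)], [(-2.63+0.3j), (1.17-2.15j), (1.6+1.74j)]] + [[(1.13-0.23j), -0.77-0.73j, (-0.43+0.93j)], [(-0.19+3.16j), (2.49-1.54j), -2.18-1.79j], [-2.63-0.30j, (1.17+2.15j), 1.60-1.74j]]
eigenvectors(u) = [[-0.60+0.00j, (0.07-0.26j), (0.07+0.26j)],[(-0.55+0j), (-0.74+0j), -0.74-0.00j],[(-0.58+0j), 0.03+0.62j, (0.03-0.62j)]]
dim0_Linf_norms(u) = [6.55, 4.84, 4.87]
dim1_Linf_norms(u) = [1.69, 4.87, 6.55]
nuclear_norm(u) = 16.13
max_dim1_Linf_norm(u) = 6.55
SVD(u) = [[-0.22, -0.12, 0.97], [0.53, -0.85, 0.01], [0.82, 0.52, 0.25]] @ diag([7.980084143560816, 6.654780523350448, 1.4907559316416652]) @ [[-0.8, 0.59, -0.01],[-0.32, -0.42, 0.85],[-0.50, -0.69, -0.52]]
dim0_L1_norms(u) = [9.08, 8.73, 8.93]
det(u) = -79.17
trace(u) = 8.41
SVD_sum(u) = [[1.39, -1.02, 0.02], [-3.41, 2.51, -0.06], [-5.26, 3.88, -0.09]] + [[0.25, 0.33, -0.68], [1.81, 2.34, -4.80], [-1.10, -1.43, 2.93]] + [[-0.72,-1.00,-0.76], [-0.01,-0.01,-0.01], [-0.18,-0.25,-0.19]]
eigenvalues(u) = [(-2.01+0j), (5.21+3.5j), (5.21-3.5j)]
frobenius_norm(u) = 10.50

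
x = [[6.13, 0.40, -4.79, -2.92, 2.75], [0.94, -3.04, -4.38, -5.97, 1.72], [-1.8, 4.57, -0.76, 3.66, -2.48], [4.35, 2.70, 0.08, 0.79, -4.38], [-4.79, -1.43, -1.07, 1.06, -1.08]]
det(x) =2416.685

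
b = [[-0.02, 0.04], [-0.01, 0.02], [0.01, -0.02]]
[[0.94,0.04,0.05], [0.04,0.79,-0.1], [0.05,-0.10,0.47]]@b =[[-0.02, 0.04], [-0.01, 0.02], [0.0, -0.01]]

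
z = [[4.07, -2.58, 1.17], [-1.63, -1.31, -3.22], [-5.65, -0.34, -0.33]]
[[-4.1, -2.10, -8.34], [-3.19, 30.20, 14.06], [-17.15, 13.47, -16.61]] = z @ [[2.88, -1.71, 3.12], [5.00, -4.85, 4.61], [-2.50, -6.54, -7.82]]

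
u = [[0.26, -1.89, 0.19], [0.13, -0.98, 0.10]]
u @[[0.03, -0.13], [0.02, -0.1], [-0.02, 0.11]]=[[-0.03,  0.18],  [-0.02,  0.09]]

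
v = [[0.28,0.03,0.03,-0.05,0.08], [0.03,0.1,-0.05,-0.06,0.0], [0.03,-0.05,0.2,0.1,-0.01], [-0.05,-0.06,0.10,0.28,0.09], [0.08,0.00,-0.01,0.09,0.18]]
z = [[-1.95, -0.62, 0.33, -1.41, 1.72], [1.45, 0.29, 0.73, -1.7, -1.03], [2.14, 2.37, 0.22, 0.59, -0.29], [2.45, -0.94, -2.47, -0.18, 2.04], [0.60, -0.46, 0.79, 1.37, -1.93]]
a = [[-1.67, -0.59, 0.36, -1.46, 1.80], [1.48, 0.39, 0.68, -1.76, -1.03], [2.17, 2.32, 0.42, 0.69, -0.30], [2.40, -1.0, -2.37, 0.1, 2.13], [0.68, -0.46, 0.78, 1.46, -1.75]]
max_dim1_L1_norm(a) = 8.0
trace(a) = -2.51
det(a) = -74.18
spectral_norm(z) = 4.51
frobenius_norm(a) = 7.06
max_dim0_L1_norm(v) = 0.58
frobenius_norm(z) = 7.11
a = v + z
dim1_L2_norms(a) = [2.94, 2.64, 3.29, 4.11, 2.54]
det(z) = -50.31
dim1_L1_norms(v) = [0.47, 0.24, 0.39, 0.58, 0.36]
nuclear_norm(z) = 14.02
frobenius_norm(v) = 0.56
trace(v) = 1.04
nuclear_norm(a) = 14.15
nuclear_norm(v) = 1.04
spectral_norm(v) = 0.39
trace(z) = -3.55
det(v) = 0.00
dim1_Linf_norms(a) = [1.8, 1.76, 2.32, 2.4, 1.75]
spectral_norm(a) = 4.46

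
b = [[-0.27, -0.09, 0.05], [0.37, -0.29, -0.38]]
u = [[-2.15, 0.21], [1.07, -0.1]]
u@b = [[0.66, 0.13, -0.19],[-0.33, -0.07, 0.09]]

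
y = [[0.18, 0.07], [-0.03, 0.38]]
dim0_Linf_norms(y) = [0.18, 0.38]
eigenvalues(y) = [0.19, 0.37]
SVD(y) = [[0.19, 0.98],[0.98, -0.19]] @ diag([0.3864096433384136, 0.18244886279470213]) @ [[0.01, 1.0], [1.00, -0.01]]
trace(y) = 0.56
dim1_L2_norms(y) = [0.19, 0.38]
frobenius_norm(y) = 0.43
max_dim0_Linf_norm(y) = 0.38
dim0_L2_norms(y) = [0.18, 0.39]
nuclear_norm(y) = 0.57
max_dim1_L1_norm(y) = 0.41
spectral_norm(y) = 0.39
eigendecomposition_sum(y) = [[0.20, -0.08], [0.03, -0.01]] + [[-0.02, 0.15], [-0.06, 0.39]]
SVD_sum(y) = [[0.00, 0.07],[0.00, 0.38]] + [[0.18,-0.00], [-0.03,0.0]]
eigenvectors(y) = [[-0.99, -0.35],[-0.16, -0.94]]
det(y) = 0.07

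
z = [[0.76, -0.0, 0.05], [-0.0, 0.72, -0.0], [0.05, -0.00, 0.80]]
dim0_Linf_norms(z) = [0.76, 0.72, 0.8]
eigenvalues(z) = [0.73, 0.83, 0.72]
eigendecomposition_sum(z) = [[0.5, 0.00, -0.34], [0.0, 0.0, 0.00], [-0.34, 0.00, 0.23]] + [[0.26,  0.0,  0.39], [0.0,  0.00,  0.0], [0.39,  0.0,  0.57]] + [[0.00, 0.00, 0.0], [0.00, 0.72, 0.00], [0.00, 0.0, 0.0]]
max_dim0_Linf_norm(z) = 0.8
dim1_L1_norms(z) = [0.81, 0.72, 0.85]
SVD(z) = [[0.56, 0.83, 0.00], [0.00, 0.0, 1.00], [0.83, -0.56, 0.0]] @ diag([0.8338516480713452, 0.7261483519286549, 0.72]) @ [[0.56, 0.0, 0.83], [0.83, 0.00, -0.56], [-0.00, 1.0, 0.0]]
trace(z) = 2.28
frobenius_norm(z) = 1.32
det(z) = 0.44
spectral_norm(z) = 0.83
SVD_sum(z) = [[0.26, 0.00, 0.39], [0.0, 0.00, 0.0], [0.39, 0.0, 0.57]] + [[0.50, 0.0, -0.34], [0.00, 0.0, 0.00], [-0.34, 0.0, 0.23]] + [[0.00, 0.0, 0.0], [0.0, 0.72, 0.00], [0.0, 0.00, 0.00]]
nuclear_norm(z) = 2.28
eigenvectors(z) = [[-0.83,-0.56,0.0], [0.00,0.0,1.00], [0.56,-0.83,0.0]]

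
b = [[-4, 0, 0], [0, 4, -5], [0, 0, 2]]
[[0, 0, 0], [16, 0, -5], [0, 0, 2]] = b@[[0, 0, 0], [4, 0, 0], [0, 0, 1]]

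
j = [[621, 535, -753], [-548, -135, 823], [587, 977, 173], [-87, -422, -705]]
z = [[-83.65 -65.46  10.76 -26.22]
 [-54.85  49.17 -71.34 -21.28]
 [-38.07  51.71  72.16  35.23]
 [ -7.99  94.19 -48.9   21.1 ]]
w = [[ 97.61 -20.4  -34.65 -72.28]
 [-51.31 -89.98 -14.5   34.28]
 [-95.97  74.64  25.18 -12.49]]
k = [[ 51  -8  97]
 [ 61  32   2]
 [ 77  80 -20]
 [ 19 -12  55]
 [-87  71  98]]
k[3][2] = 55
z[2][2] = 72.16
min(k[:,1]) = -12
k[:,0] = [51, 61, 77, 19, -87]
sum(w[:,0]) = -49.67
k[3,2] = 55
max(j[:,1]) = 977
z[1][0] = -54.85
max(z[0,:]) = 10.76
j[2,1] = 977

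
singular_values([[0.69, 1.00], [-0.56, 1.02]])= [1.43, 0.88]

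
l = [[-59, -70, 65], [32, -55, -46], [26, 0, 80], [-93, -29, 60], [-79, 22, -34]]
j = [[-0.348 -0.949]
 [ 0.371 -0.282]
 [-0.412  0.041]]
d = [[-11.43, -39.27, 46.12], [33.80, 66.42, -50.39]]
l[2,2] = 80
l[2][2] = 80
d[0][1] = -39.27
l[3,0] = -93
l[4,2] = -34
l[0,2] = 65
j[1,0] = 0.371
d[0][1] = -39.27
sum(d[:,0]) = 22.369999999999997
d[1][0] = 33.8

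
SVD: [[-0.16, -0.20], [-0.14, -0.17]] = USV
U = [[-0.76,-0.65], [-0.65,0.76]]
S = [0.34, 0.0]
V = [[0.63, 0.78], [-0.78, 0.63]]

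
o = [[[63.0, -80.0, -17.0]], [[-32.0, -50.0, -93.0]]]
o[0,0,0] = 63.0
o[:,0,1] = [-80.0, -50.0]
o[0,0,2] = -17.0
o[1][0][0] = -32.0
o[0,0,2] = -17.0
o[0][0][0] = 63.0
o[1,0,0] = -32.0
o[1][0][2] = -93.0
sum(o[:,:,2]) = -110.0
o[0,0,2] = -17.0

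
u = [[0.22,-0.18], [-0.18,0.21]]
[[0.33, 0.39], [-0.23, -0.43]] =u@[[1.96, 0.31], [0.57, -1.79]]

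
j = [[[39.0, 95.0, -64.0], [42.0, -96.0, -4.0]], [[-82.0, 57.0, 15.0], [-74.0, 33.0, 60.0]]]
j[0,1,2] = -4.0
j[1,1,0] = -74.0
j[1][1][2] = 60.0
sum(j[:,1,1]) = -63.0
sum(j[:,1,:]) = -39.0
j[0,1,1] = -96.0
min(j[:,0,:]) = -82.0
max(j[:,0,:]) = 95.0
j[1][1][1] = 33.0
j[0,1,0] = 42.0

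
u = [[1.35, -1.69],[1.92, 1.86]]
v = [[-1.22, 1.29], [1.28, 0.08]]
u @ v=[[-3.81, 1.61], [0.04, 2.63]]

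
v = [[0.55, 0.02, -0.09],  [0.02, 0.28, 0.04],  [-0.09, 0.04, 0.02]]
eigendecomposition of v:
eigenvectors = [[0.99, 0.16, -0.02], [0.05, -0.15, 0.99], [-0.16, 0.97, 0.16]]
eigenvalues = [0.57, -0.0, 0.29]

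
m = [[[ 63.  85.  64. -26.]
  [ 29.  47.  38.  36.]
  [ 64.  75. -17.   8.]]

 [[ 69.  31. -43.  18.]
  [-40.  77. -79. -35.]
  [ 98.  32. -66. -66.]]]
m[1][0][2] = -43.0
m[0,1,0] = 29.0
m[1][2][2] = -66.0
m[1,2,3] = -66.0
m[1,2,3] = -66.0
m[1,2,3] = -66.0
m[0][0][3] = -26.0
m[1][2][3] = -66.0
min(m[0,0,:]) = -26.0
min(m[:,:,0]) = -40.0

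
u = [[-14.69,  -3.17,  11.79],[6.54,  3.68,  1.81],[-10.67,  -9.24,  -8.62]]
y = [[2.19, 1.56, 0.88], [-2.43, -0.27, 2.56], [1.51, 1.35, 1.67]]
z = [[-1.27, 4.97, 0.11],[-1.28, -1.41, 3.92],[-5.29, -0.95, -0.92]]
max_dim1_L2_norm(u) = 19.1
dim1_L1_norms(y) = [4.63, 5.26, 4.53]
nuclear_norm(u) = 37.29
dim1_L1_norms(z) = [6.35, 6.61, 7.16]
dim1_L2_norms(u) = [19.1, 7.72, 16.54]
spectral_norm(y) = 4.02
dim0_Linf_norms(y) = [2.43, 1.56, 2.56]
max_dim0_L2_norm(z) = 5.59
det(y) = 1.28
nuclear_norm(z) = 14.83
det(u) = -146.70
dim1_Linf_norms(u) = [14.69, 6.54, 10.67]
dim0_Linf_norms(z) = [5.29, 4.97, 3.92]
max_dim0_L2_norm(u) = 19.3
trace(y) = 3.59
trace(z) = -3.60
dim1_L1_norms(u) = [29.65, 12.03, 28.53]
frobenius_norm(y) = 5.24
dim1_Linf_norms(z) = [4.97, 3.92, 5.29]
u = z @ y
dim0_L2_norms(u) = [19.3, 10.44, 14.72]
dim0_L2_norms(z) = [5.59, 5.25, 4.03]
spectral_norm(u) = 21.50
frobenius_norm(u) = 26.42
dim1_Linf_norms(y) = [2.19, 2.56, 1.67]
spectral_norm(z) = 5.60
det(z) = -115.98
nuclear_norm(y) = 7.47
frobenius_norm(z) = 8.66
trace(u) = -19.63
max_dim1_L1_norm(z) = 7.16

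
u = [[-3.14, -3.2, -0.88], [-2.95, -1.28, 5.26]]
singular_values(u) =[6.46, 4.15]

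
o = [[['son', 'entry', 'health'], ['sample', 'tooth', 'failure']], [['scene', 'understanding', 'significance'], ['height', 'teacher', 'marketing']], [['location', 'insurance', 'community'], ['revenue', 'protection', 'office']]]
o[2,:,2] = ['community', 'office']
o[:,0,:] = [['son', 'entry', 'health'], ['scene', 'understanding', 'significance'], ['location', 'insurance', 'community']]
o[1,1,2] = 'marketing'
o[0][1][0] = 'sample'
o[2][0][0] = 'location'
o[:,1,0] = ['sample', 'height', 'revenue']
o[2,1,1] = 'protection'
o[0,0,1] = 'entry'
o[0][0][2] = 'health'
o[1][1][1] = 'teacher'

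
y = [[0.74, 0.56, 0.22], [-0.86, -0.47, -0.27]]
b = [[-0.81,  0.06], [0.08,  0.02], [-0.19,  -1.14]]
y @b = [[-0.60, -0.20],[0.71, 0.25]]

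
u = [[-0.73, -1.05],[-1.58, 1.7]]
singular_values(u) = [2.34, 1.24]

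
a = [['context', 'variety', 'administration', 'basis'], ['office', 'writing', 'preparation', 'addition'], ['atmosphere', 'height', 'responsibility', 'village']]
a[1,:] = ['office', 'writing', 'preparation', 'addition']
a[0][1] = 'variety'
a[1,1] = 'writing'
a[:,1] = ['variety', 'writing', 'height']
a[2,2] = 'responsibility'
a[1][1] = 'writing'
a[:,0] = ['context', 'office', 'atmosphere']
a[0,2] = 'administration'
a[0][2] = 'administration'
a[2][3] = 'village'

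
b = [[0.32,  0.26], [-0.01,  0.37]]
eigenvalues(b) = [(0.34+0.04j), (0.34-0.04j)]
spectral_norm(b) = 0.50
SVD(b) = [[0.77, 0.64], [0.64, -0.77]] @ diag([0.4979481588966736, 0.24299718321703448]) @ [[0.48,0.88], [0.88,-0.48]]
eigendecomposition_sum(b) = [[(0.16+0.12j), (0.13-1.01j)], [(-0+0.04j), (0.18-0.07j)]] + [[(0.16-0.12j), 0.13+1.01j], [(-0-0.04j), 0.19+0.07j]]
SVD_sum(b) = [[0.18, 0.33],[0.15, 0.28]] + [[0.14, -0.07], [-0.16, 0.09]]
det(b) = 0.12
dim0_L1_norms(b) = [0.33, 0.63]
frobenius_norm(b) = 0.55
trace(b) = 0.69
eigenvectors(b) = [[0.98+0.00j,(0.98-0j)], [0.09+0.17j,0.09-0.17j]]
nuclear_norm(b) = 0.74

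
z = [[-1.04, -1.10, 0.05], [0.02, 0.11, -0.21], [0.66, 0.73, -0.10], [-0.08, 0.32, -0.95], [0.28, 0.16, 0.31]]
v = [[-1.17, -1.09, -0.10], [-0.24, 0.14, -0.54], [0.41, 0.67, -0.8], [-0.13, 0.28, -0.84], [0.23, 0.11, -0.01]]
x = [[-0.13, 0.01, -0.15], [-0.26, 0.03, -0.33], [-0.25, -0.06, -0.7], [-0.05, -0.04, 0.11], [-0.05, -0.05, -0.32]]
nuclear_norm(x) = 1.18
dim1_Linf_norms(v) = [1.17, 0.54, 0.8, 0.84, 0.23]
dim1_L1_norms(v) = [2.36, 0.92, 1.88, 1.25, 0.35]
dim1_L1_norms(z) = [2.19, 0.34, 1.49, 1.35, 0.75]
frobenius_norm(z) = 2.13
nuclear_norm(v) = 3.26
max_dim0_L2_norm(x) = 0.86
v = z + x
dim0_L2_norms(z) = [1.27, 1.37, 1.03]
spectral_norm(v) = 1.84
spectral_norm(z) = 1.85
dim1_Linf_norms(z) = [1.1, 0.21, 0.73, 0.95, 0.31]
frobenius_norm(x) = 0.95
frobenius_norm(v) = 2.25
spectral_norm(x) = 0.93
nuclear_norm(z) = 2.91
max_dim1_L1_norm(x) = 1.01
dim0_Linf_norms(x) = [0.26, 0.06, 0.7]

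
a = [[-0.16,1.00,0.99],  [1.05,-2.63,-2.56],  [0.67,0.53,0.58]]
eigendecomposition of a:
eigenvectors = [[-0.37, -0.05, 0.33], [0.5, -0.71, -0.94], [-0.78, 0.71, 0.08]]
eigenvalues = [0.56, 0.0, -2.77]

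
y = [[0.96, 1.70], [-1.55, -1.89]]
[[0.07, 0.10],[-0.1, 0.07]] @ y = [[-0.09,-0.07], [-0.2,-0.3]]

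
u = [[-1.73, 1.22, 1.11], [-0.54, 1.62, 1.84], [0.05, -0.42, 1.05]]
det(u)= -3.314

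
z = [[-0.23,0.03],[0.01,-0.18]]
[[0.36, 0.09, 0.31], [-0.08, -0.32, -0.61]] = z@[[-1.51, -0.15, -0.92], [0.35, 1.75, 3.34]]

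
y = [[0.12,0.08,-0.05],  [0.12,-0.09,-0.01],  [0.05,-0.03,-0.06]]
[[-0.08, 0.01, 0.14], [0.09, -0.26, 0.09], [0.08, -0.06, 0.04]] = y@ [[-0.19, -1.13, 0.98],  [-1.20, 1.46, 0.28],  [-0.84, -0.59, 0.08]]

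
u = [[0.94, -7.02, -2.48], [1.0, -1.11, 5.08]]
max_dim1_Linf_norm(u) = 7.02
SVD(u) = [[-0.99, 0.13], [0.13, 0.99]] @ diag([7.538799679789359, 5.245893573835428]) @ [[-0.11, 0.9, 0.42], [0.21, -0.39, 0.90]]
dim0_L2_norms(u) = [1.37, 7.11, 5.65]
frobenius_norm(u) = 9.18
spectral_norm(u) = 7.54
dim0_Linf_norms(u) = [1.0, 7.02, 5.08]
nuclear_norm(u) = 12.78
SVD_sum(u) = [[0.79, -6.75, -3.11],[-0.11, 0.91, 0.42]] + [[0.15, -0.27, 0.63], [1.11, -2.02, 4.66]]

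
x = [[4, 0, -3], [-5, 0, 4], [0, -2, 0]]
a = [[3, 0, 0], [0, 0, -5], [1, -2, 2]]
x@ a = [[9, 6, -6], [-11, -8, 8], [0, 0, 10]]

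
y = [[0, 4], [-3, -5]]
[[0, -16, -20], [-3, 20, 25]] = y @ [[1, 0, 0], [0, -4, -5]]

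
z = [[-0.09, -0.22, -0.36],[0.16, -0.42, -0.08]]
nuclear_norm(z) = 0.85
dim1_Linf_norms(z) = [0.36, 0.42]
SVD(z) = [[-0.67, -0.74],[-0.74, 0.67]] @ diag([0.5519333807517011, 0.2997824931712955]) @ [[-0.11, 0.83, 0.54], [0.58, -0.39, 0.71]]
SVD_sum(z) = [[0.04, -0.31, -0.20], [0.04, -0.34, -0.22]] + [[-0.13, 0.09, -0.16],  [0.12, -0.08, 0.14]]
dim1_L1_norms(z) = [0.67, 0.66]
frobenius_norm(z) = 0.63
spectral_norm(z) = 0.55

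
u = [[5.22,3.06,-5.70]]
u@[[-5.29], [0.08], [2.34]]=[[-40.71]]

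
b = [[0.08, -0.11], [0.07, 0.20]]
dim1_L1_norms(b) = [0.19, 0.27]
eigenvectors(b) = [[(0.78+0j), 0.78-0.00j], [-0.43-0.46j, (-0.43+0.46j)]]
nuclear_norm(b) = 0.33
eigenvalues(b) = [(0.14+0.06j), (0.14-0.06j)]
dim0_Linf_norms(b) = [0.08, 0.2]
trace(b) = 0.28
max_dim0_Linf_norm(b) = 0.2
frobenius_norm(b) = 0.25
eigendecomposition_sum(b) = [[(0.04+0.1j), -0.05+0.12j], [0.04-0.08j, (0.1-0.03j)]] + [[0.04-0.10j, -0.06-0.12j], [0.04+0.08j, (0.1+0.03j)]]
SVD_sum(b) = [[-0.01,-0.1], [0.03,0.21]] + [[0.09, -0.01],[0.04, -0.01]]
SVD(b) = [[-0.43,0.90], [0.90,0.43]] @ diag([0.2296787229743, 0.10318761656756478]) @ [[0.12, 0.99], [0.99, -0.12]]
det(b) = 0.02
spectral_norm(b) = 0.23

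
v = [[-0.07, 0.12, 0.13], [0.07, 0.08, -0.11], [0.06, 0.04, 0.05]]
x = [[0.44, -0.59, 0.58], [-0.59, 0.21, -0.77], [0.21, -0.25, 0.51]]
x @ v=[[-0.04,  0.03,  0.15], [0.01,  -0.08,  -0.14], [-0.0,  0.03,  0.08]]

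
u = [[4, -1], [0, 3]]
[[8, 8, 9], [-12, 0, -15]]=u@[[1, 2, 1], [-4, 0, -5]]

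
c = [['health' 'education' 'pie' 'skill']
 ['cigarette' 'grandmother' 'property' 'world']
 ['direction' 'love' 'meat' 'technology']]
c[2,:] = ['direction', 'love', 'meat', 'technology']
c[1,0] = 'cigarette'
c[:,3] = ['skill', 'world', 'technology']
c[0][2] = 'pie'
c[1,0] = 'cigarette'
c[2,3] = 'technology'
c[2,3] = 'technology'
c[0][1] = 'education'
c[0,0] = 'health'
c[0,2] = 'pie'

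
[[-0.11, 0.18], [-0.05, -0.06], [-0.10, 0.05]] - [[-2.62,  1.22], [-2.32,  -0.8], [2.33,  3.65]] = [[2.51, -1.04], [2.27, 0.74], [-2.43, -3.60]]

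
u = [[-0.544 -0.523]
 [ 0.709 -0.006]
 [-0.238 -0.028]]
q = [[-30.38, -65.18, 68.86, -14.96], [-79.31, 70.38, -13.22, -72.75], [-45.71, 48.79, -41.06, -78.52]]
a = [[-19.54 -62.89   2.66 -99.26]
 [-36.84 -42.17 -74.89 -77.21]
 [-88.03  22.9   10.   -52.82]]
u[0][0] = -0.544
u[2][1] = -0.028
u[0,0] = -0.544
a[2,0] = -88.03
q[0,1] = -65.18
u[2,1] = -0.028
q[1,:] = [-79.31, 70.38, -13.22, -72.75]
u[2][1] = -0.028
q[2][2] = -41.06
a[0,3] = -99.26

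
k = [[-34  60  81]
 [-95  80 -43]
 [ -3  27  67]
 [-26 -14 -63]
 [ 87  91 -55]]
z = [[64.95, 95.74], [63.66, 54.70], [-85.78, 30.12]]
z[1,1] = 54.7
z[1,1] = 54.7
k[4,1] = 91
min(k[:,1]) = -14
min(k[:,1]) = -14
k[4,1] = 91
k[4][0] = 87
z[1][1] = 54.7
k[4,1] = 91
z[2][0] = -85.78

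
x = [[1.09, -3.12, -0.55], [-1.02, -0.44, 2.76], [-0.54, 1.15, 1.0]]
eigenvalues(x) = [3.41, 0.25, -2.01]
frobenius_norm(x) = 4.76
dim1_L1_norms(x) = [4.76, 4.22, 2.69]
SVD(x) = [[-0.81, 0.47, -0.36], [0.40, 0.88, 0.24], [0.42, 0.05, -0.90]] @ diag([3.784520608825041, 2.8886054074719594, 0.15512111816992005]) @ [[-0.40,0.75,0.52], [-0.15,-0.62,0.77], [-0.9,-0.23,-0.36]]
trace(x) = 1.65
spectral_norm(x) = 3.78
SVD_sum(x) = [[1.24, -2.30, -1.61], [-0.62, 1.15, 0.80], [-0.65, 1.2, 0.84]] + [[-0.20, -0.83, 1.04], [-0.37, -1.58, 1.97], [-0.02, -0.09, 0.11]] + [[0.05, 0.01, 0.02], [-0.03, -0.01, -0.01], [0.13, 0.03, 0.05]]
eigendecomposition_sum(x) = [[1.21, -1.62, -2.14], [-0.79, 1.05, 1.39], [-0.65, 0.87, 1.14]] + [[0.13, -0.06, 0.31], [0.03, -0.01, 0.06], [0.05, -0.03, 0.13]] + [[-0.25,  -1.44,  1.27], [-0.26,  -1.48,  1.31], [0.05,  0.31,  -0.27]]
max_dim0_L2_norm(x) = 3.35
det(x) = -1.70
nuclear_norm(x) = 6.83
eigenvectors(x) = [[-0.77, 0.91, -0.69],[0.5, 0.18, -0.71],[0.41, 0.38, 0.15]]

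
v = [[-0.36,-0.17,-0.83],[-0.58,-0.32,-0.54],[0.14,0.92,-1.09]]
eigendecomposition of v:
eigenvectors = [[-0.76+0.00j, -0.23-0.49j, (-0.23+0.49j)], [0.56+0.00j, (-0.06-0.53j), -0.06+0.53j], [(0.34+0j), (-0.65+0j), -0.65-0.00j]]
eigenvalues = [(0.14+0j), (-0.95+0.85j), (-0.95-0.85j)]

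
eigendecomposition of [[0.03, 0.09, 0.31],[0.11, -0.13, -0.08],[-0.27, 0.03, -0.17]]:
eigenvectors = [[-0.21-0.60j, (-0.21+0.6j), 0.22+0.00j], [-0.29+0.26j, (-0.29-0.26j), 0.91+0.00j], [(0.67+0j), (0.67-0j), (-0.34+0j)]]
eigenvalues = [(-0.1+0.26j), (-0.1-0.26j), (-0.07+0j)]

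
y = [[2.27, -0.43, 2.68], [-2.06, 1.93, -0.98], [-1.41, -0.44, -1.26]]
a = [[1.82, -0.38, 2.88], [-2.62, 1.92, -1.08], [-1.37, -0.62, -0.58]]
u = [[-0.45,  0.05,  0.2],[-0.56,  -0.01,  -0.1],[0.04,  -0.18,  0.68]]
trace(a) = 3.16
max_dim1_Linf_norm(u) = 0.68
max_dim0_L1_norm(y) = 5.74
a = u + y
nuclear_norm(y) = 6.91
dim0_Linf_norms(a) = [2.62, 1.92, 2.88]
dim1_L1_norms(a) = [5.08, 5.62, 2.57]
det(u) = 0.05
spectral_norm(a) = 4.65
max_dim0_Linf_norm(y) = 2.68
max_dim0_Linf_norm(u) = 0.68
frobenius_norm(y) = 5.02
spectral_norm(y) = 4.67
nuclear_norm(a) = 7.54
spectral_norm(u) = 0.73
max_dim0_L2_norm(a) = 3.47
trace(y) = 2.94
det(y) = 3.75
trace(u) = 0.22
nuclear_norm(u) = 1.55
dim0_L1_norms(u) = [1.05, 0.24, 0.98]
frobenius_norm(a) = 5.11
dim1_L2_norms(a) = [3.43, 3.42, 1.61]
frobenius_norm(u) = 1.03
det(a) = 9.02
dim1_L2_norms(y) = [3.54, 2.99, 1.94]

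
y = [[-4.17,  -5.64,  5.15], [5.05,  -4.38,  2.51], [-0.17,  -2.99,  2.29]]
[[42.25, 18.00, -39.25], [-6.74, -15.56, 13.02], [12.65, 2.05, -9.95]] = y@ [[-4.75, -3.03, 4.88],  [-3.87, 1.76, 1.48],  [0.12, 2.97, -2.05]]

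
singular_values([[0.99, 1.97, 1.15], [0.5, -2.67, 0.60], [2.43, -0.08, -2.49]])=[3.5, 3.32, 1.67]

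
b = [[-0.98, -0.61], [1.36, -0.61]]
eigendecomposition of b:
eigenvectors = [[(0.11-0.54j), (0.11+0.54j)], [-0.83+0.00j, -0.83-0.00j]]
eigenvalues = [(-0.8+0.89j), (-0.8-0.89j)]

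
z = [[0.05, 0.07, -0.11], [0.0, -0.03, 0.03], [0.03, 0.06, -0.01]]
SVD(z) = [[-0.90, -0.36, 0.24], [0.26, -0.00, 0.97], [-0.35, 0.93, 0.10]] @ diag([0.15385582061483374, 0.044308791839386366, 0.01628242698954976]) @ [[-0.36, -0.6, 0.72], [0.22, 0.69, 0.69], [0.91, -0.41, 0.12]]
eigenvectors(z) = [[(0.87+0j), (0.87-0j), (0.76+0j)], [-0.06-0.18j, -0.06+0.18j, (-0.57+0j)], [0.14-0.43j, (0.14+0.43j), (0.31+0j)]]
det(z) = -0.00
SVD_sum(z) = [[0.05,0.08,-0.10], [-0.01,-0.02,0.03], [0.02,0.03,-0.04]] + [[-0.0, -0.01, -0.01], [-0.00, -0.0, -0.0], [0.01, 0.03, 0.03]] + [[0.00, -0.00, 0.00], [0.01, -0.01, 0.0], [0.00, -0.00, 0.00]]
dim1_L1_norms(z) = [0.23, 0.06, 0.1]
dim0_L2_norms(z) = [0.06, 0.1, 0.11]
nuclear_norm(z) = 0.21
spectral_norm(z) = 0.15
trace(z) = 0.01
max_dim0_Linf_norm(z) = 0.11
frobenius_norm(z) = 0.16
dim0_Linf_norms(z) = [0.05, 0.07, 0.11]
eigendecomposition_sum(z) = [[(0.02+0.02j),(0.01+0.03j),(-0.04+0.01j)],[0.00-0.01j,(0.01-0j),0.01+0.01j],[(0.01-0.01j),(0.02+0j),0.02j]] + [[0.02-0.02j, (0.01-0.03j), -0.04-0.01j], [0.01j, (0.01+0j), (0.01-0.01j)], [(0.01+0.01j), (0.02-0j), -0.02j]] + [[0.01+0.00j, (0.06+0j), -0.03-0.00j], [-0.01-0.00j, (-0.04-0j), 0.02+0.00j], [0.00+0.00j, 0.02+0.00j, -0.01-0.00j]]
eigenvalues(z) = [(0.03+0.04j), (0.03-0.04j), (-0.05+0j)]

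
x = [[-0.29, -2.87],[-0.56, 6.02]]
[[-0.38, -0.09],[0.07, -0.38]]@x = [[0.16, 0.55], [0.19, -2.49]]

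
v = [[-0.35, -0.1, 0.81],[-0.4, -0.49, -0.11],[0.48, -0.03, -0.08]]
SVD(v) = [[-0.88, 0.41, 0.24], [-0.3, -0.87, 0.40], [0.37, 0.28, 0.88]] @ diag([0.958614877502199, 0.6479460275109559, 0.3157902184429028]) @ [[0.63, 0.23, -0.74], [0.52, 0.58, 0.63], [0.57, -0.78, 0.24]]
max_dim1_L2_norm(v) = 0.89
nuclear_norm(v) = 1.92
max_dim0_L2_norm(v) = 0.82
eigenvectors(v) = [[-0.68, 0.70, -0.05], [0.36, 0.59, 0.99], [-0.63, -0.39, 0.13]]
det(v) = 0.20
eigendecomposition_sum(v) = [[0.18, -0.03, 0.28], [-0.1, 0.01, -0.15], [0.17, -0.03, 0.26]] + [[-0.52, -0.09, 0.51], [-0.44, -0.08, 0.43], [0.29, 0.05, -0.29]] + [[-0.01, 0.02, 0.02], [0.14, -0.43, -0.39], [0.02, -0.06, -0.05]]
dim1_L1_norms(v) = [1.26, 1.0, 0.59]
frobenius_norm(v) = 1.20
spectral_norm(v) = 0.96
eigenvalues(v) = [0.45, -0.89, -0.49]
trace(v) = -0.92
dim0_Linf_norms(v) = [0.48, 0.49, 0.81]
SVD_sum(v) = [[-0.53,-0.2,0.62], [-0.18,-0.07,0.21], [0.22,0.08,-0.26]] + [[0.14, 0.15, 0.17], [-0.29, -0.32, -0.35], [0.10, 0.11, 0.11]] + [[0.04, -0.06, 0.02], [0.07, -0.10, 0.03], [0.16, -0.22, 0.07]]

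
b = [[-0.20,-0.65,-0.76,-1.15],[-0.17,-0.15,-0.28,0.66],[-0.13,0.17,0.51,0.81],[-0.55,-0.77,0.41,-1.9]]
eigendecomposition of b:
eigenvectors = [[-0.34,-0.71,-0.20,0.7],[0.32,0.07,-0.79,-0.67],[0.24,0.67,-0.26,0.22],[-0.85,0.22,0.52,0.12]]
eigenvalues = [-1.95, 0.93, -0.72, -0.0]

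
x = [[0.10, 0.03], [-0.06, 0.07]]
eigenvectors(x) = [[(-0.2-0.54j), (-0.2+0.54j)], [(0.82+0j), (0.82-0j)]]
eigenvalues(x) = [(0.08+0.04j), (0.08-0.04j)]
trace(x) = 0.17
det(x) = 0.01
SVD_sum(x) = [[0.09,-0.01], [-0.07,0.01]] + [[0.01, 0.04], [0.01, 0.06]]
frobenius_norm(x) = 0.14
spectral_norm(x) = 0.12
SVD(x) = [[-0.80, 0.59], [0.59, 0.80]] @ diag([0.11739012374395316, 0.0749637168727603]) @ [[-0.99, 0.15], [0.15, 0.99]]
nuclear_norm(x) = 0.19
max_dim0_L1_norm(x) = 0.16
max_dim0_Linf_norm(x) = 0.1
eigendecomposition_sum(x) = [[(0.05+0j), (0.01-0.03j)], [-0.03+0.06j, (0.04+0.04j)]] + [[(0.05-0j), (0.01+0.03j)], [-0.03-0.06j, (0.04-0.04j)]]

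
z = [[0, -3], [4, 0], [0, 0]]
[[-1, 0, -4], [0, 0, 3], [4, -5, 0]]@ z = [[0, 3], [0, 0], [-20, -12]]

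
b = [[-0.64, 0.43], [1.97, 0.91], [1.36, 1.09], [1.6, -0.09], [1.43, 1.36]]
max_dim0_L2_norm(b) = 3.28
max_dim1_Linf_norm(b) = 1.97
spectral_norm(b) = 3.64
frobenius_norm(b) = 3.85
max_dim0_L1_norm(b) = 7.0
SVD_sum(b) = [[-0.33, -0.17], [1.92, 1.00], [1.52, 0.79], [1.22, 0.64], [1.68, 0.88]] + [[-0.31,0.60], [0.05,-0.09], [-0.16,0.30], [0.38,-0.73], [-0.25,0.48]]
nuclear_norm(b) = 4.89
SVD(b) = [[-0.1, -0.54], [0.60, 0.08], [0.47, -0.27], [0.38, 0.66], [0.52, -0.44]] @ diag([3.640322237285074, 1.2457343250981707]) @ [[0.89, 0.46],  [0.46, -0.89]]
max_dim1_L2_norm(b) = 2.17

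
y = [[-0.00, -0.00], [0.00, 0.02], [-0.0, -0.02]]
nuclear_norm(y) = 0.03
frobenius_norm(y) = 0.03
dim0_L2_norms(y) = [0.0, 0.03]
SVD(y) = [[0.0, 1.00], [-0.71, 0.00], [0.71, 0.0]] @ diag([0.028284271247461905, -0.0]) @ [[-0.0, -1.00], [1.00, 0.00]]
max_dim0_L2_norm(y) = 0.03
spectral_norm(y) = 0.03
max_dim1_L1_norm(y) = 0.02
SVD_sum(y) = [[0.0, 0.00], [0.00, 0.02], [0.00, -0.02]] + [[-0.00, -0.00],[-0.0, -0.00],[-0.00, -0.00]]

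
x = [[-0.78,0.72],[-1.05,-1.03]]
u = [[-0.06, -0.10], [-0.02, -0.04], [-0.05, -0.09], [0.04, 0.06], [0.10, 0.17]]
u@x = [[0.15, 0.06], [0.06, 0.03], [0.13, 0.06], [-0.09, -0.03], [-0.26, -0.10]]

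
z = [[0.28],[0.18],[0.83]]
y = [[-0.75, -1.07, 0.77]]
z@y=[[-0.21, -0.30, 0.22], [-0.14, -0.19, 0.14], [-0.62, -0.89, 0.64]]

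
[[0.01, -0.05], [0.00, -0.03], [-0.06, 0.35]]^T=[[0.01, 0.00, -0.06],[-0.05, -0.03, 0.35]]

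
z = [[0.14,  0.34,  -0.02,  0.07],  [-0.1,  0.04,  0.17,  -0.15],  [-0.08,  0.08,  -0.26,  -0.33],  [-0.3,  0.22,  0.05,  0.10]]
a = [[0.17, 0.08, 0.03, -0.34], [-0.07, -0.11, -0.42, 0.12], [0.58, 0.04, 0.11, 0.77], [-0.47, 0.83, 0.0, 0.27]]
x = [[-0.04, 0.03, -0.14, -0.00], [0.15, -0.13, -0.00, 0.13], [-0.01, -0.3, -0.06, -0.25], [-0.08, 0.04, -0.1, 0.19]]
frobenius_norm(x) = 0.54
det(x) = 0.00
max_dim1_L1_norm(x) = 0.62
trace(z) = 0.02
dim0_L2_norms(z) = [0.35, 0.41, 0.32, 0.38]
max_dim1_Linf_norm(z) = 0.34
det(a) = -0.13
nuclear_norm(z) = 1.43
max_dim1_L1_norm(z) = 0.75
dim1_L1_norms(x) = [0.21, 0.41, 0.62, 0.41]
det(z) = -0.01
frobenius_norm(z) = 0.74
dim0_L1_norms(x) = [0.28, 0.5, 0.3, 0.57]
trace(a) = 0.44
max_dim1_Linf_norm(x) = 0.3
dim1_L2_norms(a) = [0.39, 0.46, 0.97, 0.99]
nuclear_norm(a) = 2.74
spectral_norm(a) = 1.00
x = z @ a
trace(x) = -0.04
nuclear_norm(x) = 0.95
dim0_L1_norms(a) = [1.29, 1.06, 0.56, 1.5]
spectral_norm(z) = 0.44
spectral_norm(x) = 0.42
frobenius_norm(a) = 1.51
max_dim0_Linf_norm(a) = 0.83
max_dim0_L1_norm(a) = 1.5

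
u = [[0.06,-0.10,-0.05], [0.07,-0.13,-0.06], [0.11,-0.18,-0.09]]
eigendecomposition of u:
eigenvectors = [[(-0.41+0j),-0.43-0.21j,(-0.43+0.21j)], [(-0.53+0j),(0.16-0.12j),(0.16+0.12j)], [-0.74+0.00j,-0.85+0.00j,(-0.85-0j)]]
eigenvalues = [(-0.16+0j), (-0+0j), (-0-0j)]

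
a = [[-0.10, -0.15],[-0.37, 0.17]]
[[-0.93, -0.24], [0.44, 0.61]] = a@[[1.28, -0.69],  [5.36, 2.08]]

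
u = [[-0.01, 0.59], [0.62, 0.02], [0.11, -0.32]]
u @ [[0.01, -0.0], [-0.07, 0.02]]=[[-0.04, 0.01], [0.0, 0.00], [0.02, -0.01]]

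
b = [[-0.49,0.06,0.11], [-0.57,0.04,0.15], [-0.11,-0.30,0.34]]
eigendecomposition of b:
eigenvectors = [[-0.58,0.24,0.16],[-0.71,0.70,0.25],[-0.41,0.67,0.96]]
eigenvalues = [-0.34, -0.01, 0.24]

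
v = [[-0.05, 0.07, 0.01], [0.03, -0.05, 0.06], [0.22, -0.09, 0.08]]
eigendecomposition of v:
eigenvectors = [[(0.25+0j),(-0.49+0.03j),-0.49-0.03j],[(0.4+0j),(-0.06-0.45j),(-0.06+0.45j)],[(0.88+0j),0.74+0.00j,0.74-0.00j]]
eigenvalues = [(0.1+0j), (-0.06+0.06j), (-0.06-0.06j)]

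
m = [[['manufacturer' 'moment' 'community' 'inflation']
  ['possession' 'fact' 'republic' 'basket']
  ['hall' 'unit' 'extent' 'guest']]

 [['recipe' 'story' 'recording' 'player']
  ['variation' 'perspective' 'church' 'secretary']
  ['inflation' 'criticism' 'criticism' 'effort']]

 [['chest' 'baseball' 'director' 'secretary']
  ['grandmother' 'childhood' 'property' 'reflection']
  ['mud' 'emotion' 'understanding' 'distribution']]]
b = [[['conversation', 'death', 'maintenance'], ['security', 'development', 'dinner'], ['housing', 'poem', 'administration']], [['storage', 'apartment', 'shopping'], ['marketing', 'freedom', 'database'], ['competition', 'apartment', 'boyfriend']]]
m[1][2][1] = 'criticism'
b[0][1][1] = 'development'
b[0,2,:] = ['housing', 'poem', 'administration']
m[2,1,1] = 'childhood'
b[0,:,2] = ['maintenance', 'dinner', 'administration']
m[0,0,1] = 'moment'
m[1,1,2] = 'church'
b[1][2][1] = 'apartment'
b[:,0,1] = ['death', 'apartment']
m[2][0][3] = 'secretary'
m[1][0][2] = 'recording'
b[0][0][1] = 'death'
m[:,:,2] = [['community', 'republic', 'extent'], ['recording', 'church', 'criticism'], ['director', 'property', 'understanding']]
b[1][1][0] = 'marketing'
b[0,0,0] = 'conversation'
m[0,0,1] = 'moment'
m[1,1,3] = 'secretary'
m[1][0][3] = 'player'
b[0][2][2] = 'administration'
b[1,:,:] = [['storage', 'apartment', 'shopping'], ['marketing', 'freedom', 'database'], ['competition', 'apartment', 'boyfriend']]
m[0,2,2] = 'extent'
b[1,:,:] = [['storage', 'apartment', 'shopping'], ['marketing', 'freedom', 'database'], ['competition', 'apartment', 'boyfriend']]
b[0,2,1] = 'poem'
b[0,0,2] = 'maintenance'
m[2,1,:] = ['grandmother', 'childhood', 'property', 'reflection']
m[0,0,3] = 'inflation'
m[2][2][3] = 'distribution'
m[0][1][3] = 'basket'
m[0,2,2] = 'extent'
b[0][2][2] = 'administration'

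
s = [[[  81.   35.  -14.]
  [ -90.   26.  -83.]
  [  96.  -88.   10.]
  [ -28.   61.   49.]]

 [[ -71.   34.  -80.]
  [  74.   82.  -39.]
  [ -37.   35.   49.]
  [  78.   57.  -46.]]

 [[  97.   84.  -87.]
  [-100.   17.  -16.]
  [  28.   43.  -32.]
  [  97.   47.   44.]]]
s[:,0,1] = [35.0, 34.0, 84.0]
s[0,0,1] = 35.0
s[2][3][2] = 44.0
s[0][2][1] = -88.0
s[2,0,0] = 97.0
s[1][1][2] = -39.0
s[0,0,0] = 81.0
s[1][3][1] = 57.0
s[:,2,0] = [96.0, -37.0, 28.0]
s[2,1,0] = -100.0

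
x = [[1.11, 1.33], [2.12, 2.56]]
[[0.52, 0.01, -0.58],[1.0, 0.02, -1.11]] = x@[[-0.07, -0.05, -0.16], [0.45, 0.05, -0.30]]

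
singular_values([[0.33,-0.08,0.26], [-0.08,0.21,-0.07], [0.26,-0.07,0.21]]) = [0.57, 0.18, 0.0]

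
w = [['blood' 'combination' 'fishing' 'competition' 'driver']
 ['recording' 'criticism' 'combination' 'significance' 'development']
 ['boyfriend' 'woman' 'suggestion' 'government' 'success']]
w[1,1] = 'criticism'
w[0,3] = 'competition'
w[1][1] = 'criticism'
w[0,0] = 'blood'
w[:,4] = ['driver', 'development', 'success']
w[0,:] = ['blood', 'combination', 'fishing', 'competition', 'driver']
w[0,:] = ['blood', 'combination', 'fishing', 'competition', 'driver']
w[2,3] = 'government'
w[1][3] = 'significance'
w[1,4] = 'development'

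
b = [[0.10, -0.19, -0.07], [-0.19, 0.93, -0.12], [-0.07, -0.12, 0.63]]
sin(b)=[[0.09, -0.16, -0.07], [-0.16, 0.79, -0.09], [-0.07, -0.09, 0.58]]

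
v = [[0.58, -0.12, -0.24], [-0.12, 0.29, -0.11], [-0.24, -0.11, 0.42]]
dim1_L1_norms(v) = [0.94, 0.52, 0.77]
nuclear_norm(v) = 1.29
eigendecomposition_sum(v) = [[0.51, -0.05, -0.35], [-0.05, 0.0, 0.03], [-0.35, 0.03, 0.24]] + [[0.02, 0.03, 0.03],[0.03, 0.05, 0.04],[0.03, 0.04, 0.04]] + [[0.05, -0.1, 0.08], [-0.1, 0.24, -0.19], [0.08, -0.19, 0.14]]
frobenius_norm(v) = 0.87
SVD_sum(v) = [[0.51, -0.05, -0.35], [-0.05, 0.0, 0.03], [-0.35, 0.03, 0.24]] + [[0.05, -0.10, 0.08], [-0.1, 0.24, -0.19], [0.08, -0.19, 0.14]] + [[0.02, 0.03, 0.03],[0.03, 0.05, 0.04],[0.03, 0.04, 0.04]]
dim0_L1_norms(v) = [0.94, 0.52, 0.77]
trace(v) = 1.29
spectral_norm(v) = 0.76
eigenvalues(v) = [0.76, 0.11, 0.43]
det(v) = 0.03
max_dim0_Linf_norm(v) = 0.58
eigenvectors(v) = [[-0.82, 0.47, 0.32], [0.08, 0.66, -0.75], [0.56, 0.59, 0.58]]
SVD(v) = [[-0.82, 0.32, 0.47], [0.08, -0.75, 0.66], [0.56, 0.58, 0.59]] @ diag([0.7556071353640498, 0.4274618217506688, 0.10693104288528137]) @ [[-0.82,0.08,0.56], [0.32,-0.75,0.58], [0.47,0.66,0.59]]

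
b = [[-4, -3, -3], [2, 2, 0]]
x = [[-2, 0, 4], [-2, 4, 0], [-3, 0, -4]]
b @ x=[[23, -12, -4], [-8, 8, 8]]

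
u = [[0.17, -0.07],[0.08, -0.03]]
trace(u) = 0.14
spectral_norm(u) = 0.20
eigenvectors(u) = [[0.9, 0.39], [0.43, 0.92]]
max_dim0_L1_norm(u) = 0.25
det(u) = 0.00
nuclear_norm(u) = 0.21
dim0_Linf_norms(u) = [0.17, 0.07]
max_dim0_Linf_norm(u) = 0.17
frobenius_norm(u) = 0.20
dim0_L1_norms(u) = [0.25, 0.1]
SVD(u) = [[-0.91,-0.42], [-0.42,0.91]] @ diag([0.20271634461591986, 0.002466500670912033]) @ [[-0.93,0.38], [0.38,0.93]]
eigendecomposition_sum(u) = [[0.17,-0.07], [0.08,-0.03]] + [[-0.00, 0.0], [-0.00, 0.00]]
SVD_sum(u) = [[0.17,-0.07], [0.08,-0.03]] + [[-0.0, -0.00],[0.0, 0.0]]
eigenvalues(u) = [0.14, 0.0]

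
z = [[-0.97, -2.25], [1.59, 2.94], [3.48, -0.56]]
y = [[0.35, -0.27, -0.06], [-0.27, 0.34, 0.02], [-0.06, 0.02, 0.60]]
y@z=[[-0.98, -1.55], [0.87, 1.60], [2.18, -0.14]]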